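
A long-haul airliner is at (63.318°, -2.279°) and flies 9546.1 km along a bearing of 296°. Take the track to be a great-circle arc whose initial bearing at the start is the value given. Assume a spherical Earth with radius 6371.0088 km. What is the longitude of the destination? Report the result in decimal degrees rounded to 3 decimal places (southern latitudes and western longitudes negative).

longitude -114.058°

Central angle δ = d/R = 1.498366 rad.
With φ₁ = 63.318° = 1.105108 rad and θ = 296° = 5.166175 rad:
Destination latitude: φ₂ = arcsin( sin φ₁ cos δ + cos φ₁ sin δ cos θ ) = arcsin(0.260991) = 15.129°.
Then Δλ = atan2(-0.402535, -0.160831) = -1.950911 rad, from sin θ sin δ cos φ₁ over cos δ − sin φ₁ sin φ₂.
Hence λ₂ = -2.279° + -111.779° = -114.058°.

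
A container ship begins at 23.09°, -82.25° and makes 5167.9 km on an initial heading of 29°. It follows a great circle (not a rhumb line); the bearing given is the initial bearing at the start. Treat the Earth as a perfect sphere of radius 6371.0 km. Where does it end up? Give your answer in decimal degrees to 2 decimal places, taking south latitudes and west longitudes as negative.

Central angle δ = d/R = 0.811160 rad.
Start latitude φ₁ = 0.402997 rad; initial bearing θ = 0.506145 rad.
Destination latitude: φ₂ = arcsin( sin φ₁ cos δ + cos φ₁ sin δ cos θ ) = arcsin(0.853447) = 58.59°.
Then Δλ = atan2(0.323368, 0.353956) = 0.740268 rad, from sin θ sin δ cos φ₁ over cos δ − sin φ₁ sin φ₂.
λ₂ = λ₁ + Δλ = -39.84°.

latitude 58.59°, longitude -39.84°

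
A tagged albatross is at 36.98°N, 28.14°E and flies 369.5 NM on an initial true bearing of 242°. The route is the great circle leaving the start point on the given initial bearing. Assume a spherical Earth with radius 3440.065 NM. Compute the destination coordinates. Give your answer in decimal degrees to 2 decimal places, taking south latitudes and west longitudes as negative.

latitude 33.91°, longitude 21.59°

Angular distance δ = d/R = 369.5 / 3440.065 = 0.107411 rad.
With φ₁ = 36.98° = 0.645423 rad and θ = 242° = 4.223697 rad:
Applying the spherical law of cosines for sides, sin φ₂ = sin φ₁ cos δ + cos φ₁ sin δ cos θ = 0.557864, so φ₂ = 33.91°.
Δλ = atan2( sin θ sin δ cos φ₁ , cos δ − sin φ₁ sin φ₂ ) = atan2(-0.075615, 0.658662) = -0.114301 rad = -6.55°.
λ₂ = 28.14° + -6.55° = 21.59°.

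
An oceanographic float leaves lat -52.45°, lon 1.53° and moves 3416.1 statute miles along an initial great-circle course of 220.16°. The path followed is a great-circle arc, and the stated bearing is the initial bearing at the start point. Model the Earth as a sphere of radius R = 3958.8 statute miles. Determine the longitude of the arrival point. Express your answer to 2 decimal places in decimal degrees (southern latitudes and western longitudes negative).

Central angle δ = d/R = 0.862913 rad.
With φ₁ = -52.45° = -0.915425 rad and θ = 220.16° = 3.842517 rad:
sin φ₂ = sin φ₁ cos δ + cos φ₁ sin δ cos θ = (-0.792822)(0.650227) + (0.609454)(0.759740)(-0.764246) = -0.869380
φ₂ = asin(-0.869380) = -1.053947 rad = -60.39°.
For the longitude increment, Δλ = atan2( sin θ sin δ cos φ₁, cos δ − sin φ₁ sin φ₂ ) = atan2(-0.298617, -0.039037) = -97.45°.
λ₂ = 1.53° + -97.45° = -95.92°.

longitude -95.92°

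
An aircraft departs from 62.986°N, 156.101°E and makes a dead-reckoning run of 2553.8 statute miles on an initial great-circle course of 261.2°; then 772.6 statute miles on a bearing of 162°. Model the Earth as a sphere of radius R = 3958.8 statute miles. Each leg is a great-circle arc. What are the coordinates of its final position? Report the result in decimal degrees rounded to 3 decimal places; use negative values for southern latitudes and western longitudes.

latitude 31.363°, longitude 106.948°

Apply the spherical direct solution leg by leg, carrying full precision between legs.
Leg 1: from (62.986°, 156.101°), δ = 2553.8/3958.8 = 0.645094 rad, θ = 261.2° → φ = 42.073°, λ = 102.924°.
Leg 2: from (42.073°, 102.924°), δ = 772.6/3958.8 = 0.195160 rad, θ = 162° → φ = 31.363°, λ = 106.948°.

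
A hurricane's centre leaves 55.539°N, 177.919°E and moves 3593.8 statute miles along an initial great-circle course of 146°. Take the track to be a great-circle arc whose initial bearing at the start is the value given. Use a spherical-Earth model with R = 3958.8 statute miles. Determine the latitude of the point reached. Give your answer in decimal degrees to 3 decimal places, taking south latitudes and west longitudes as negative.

δ = 3593.8/3958.8 = 0.907800 rad (52.0131°).
Converting: φ₁ = 0.969338 rad, θ = 2.548181 rad.
sin φ₂ = sin φ₁ cos δ + cos φ₁ sin δ cos θ = (0.824512)(0.615481) + (0.565845)(0.788152)(-0.829038) = 0.137744
φ₂ = asin(0.137744) = 0.138183 rad = 7.917°.
Δλ = atan2( sin θ sin δ cos φ₁ , cos δ − sin φ₁ sin φ₂ ) = atan2(0.249384, 0.501910) = 0.461141 rad = 26.421°.
λ₂ = 177.919° + 26.421° = 204.340°, normalized to (−180°, 180°] → -155.660°.

latitude 7.917°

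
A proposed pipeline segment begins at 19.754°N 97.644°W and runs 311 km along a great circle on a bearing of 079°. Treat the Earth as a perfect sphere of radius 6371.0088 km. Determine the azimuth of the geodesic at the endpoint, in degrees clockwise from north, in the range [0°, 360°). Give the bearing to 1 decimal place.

final bearing 80.0°

The arc subtends δ = 311/6371.0088 = 0.048815 rad at the centre.
Converting: φ₁ = 0.344772 rad, θ = 1.378810 rad.
sin φ₂ = sin φ₁ cos δ + cos φ₁ sin δ cos θ = (0.337982)(0.998809) + (0.941152)(0.048795)(0.190809) = 0.346343
φ₂ = asin(0.346343) = 0.353670 rad = 20.264°.
Then Δλ = atan2(0.045080, 0.881751) = 0.051081 rad, from sin θ sin δ cos φ₁ over cos δ − sin φ₁ sin φ₂.
λ₂ = λ₁ + Δλ = -94.717°.
The forward bearing on arrival equals the back-azimuth from the destination plus 180°.
Back-azimuth from P₂ (20.3°, -94.7°) to P₁ (19.8°, -97.6°), with Δλ' = λ₁ − λ₂ = -2.9°: atan2( sin Δλ' cos φ₁ , cos φ₂ sin φ₁ − sin φ₂ cos φ₁ cos Δλ' ) = 260.0°.
Final bearing = (260.0° + 180°) mod 360° = 80.0°.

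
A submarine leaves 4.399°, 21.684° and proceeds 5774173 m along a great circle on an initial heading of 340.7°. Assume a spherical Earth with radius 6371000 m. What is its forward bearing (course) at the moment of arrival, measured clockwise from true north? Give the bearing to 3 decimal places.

final bearing 327.631°

Angular distance δ = d/R = 5774173 / 6371000 = 0.906321 rad.
Converting: φ₁ = 0.076777 rad, θ = 5.946337 rad.
Applying the spherical law of cosines for sides, sin φ₂ = sin φ₁ cos δ + cos φ₁ sin δ cos θ = 0.788107, so φ₂ = 52.009°.
Then Δλ = atan2(-0.259428, 0.556197) = -0.436434 rad, from sin θ sin δ cos φ₁ over cos δ − sin φ₁ sin φ₂.
λ₂ = 21.684° + -25.006° = -3.322°.
The forward bearing on arrival equals the back-azimuth from the destination plus 180°.
Back-azimuth from P₂ (52.009°, -3.322°) to P₁ (4.399°, 21.684°), with Δλ' = λ₁ − λ₂ = 25.006°: atan2( sin Δλ' cos φ₁ , cos φ₂ sin φ₁ − sin φ₂ cos φ₁ cos Δλ' ) = 147.631°.
Final bearing = (147.631° + 180°) mod 360° = 327.631°.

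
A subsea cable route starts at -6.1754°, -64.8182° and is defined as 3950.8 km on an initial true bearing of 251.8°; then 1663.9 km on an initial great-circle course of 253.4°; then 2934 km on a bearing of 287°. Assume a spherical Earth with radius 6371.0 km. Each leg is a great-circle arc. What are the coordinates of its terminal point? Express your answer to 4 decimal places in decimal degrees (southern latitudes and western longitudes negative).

latitude -9.9591°, longitude -140.5389°

Apply the spherical direct solution leg by leg, carrying full precision between legs.
Leg 1: from (-6.1754°, -64.8182°), δ = 3950.8/6371 = 0.620122 rad, θ = 251.8° → φ = -15.5452°, λ = -99.7795°.
Leg 2: from (-15.5452°, -99.7795°), δ = 1663.9/6371 = 0.261168 rad, θ = 253.4° → φ = -19.2675°, λ = -114.9760°.
Leg 3: from (-19.2675°, -114.9760°), δ = 2934/6371 = 0.460524 rad, θ = 287° → φ = -9.9591°, λ = -140.5389°.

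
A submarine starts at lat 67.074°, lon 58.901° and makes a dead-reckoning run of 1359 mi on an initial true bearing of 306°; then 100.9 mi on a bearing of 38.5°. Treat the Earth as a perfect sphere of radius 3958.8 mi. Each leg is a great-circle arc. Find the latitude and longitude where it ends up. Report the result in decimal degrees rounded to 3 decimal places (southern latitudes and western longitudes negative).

Apply the spherical direct solution leg by leg, carrying full precision between legs.
Leg 1: from (67.074°, 58.901°), δ = 1359/3958.8 = 0.343286 rad, θ = 306° → φ = 70.793°, λ = 3.036°.
Leg 2: from (70.793°, 3.036°), δ = 100.9/3958.8 = 0.025488 rad, θ = 38.5° → φ = 71.914°, λ = 5.965°.

latitude 71.914°, longitude 5.965°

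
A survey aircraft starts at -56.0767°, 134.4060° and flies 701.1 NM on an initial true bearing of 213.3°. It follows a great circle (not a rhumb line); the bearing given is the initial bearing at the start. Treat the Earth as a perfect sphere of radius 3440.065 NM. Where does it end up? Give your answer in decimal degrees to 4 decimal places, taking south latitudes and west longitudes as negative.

latitude -65.0967°, longitude 119.1051°

Angular distance δ = d/R = 701.1 / 3440.065 = 0.203804 rad.
With φ₁ = -56.0767° = -0.978723 rad and θ = 213.3° = 3.722787 rad:
sin φ₂ = sin φ₁ cos δ + cos φ₁ sin δ cos θ = (-0.829785)(0.979304) + (0.558083)(0.202396)(-0.835807) = -0.907020
φ₂ = asin(-0.907020) = -1.136151 rad = -65.0967°.
For the longitude increment, Δλ = atan2( sin θ sin δ cos φ₁, cos δ − sin φ₁ sin φ₂ ) = atan2(-0.062014, 0.226672) = -15.3009°.
Hence λ₂ = 134.4060° + -15.3009° = 119.1051°.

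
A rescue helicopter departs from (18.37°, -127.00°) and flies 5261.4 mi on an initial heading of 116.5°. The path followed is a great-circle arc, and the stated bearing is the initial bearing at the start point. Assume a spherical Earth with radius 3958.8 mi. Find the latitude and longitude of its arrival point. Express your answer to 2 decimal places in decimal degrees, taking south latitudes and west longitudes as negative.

latitude -19.61°, longitude -59.72°

Angular distance δ = d/R = 5261.4 / 3958.8 = 1.329039 rad.
Converting: φ₁ = 0.320617 rad, θ = 2.033309 rad.
sin φ₂ = sin φ₁ cos δ + cos φ₁ sin δ cos θ = (0.315152)(0.239409) + (0.949041)(0.970919)(-0.446198) = -0.335695
φ₂ = asin(-0.335695) = -0.342343 rad = -19.61°.
Δλ = atan2( sin θ sin δ cos φ₁ , cos δ − sin φ₁ sin φ₂ ) = atan2(0.824630, 0.345204) = 1.174345 rad = 67.28°.
λ₂ = λ₁ + Δλ = -59.72°.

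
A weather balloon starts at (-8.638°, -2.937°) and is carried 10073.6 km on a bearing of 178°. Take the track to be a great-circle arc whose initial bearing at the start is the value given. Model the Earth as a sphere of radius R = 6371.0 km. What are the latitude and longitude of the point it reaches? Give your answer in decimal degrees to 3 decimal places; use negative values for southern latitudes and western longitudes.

latitude -80.555°, longitude 164.784°

δ = 10073.6/6371 = 1.581165 rad (90.5941°).
Start latitude φ₁ = -0.150762 rad; initial bearing θ = 3.106686 rad.
Applying the spherical law of cosines for sides, sin φ₂ = sin φ₁ cos δ + cos φ₁ sin δ cos θ = -0.986444, so φ₂ = -80.555°.
For the longitude increment, Δλ = atan2( sin θ sin δ cos φ₁, cos δ − sin φ₁ sin φ₂ ) = atan2(0.034502, -0.158523) = 167.721°.
λ₂ = -2.937° + 167.721° = 164.784°.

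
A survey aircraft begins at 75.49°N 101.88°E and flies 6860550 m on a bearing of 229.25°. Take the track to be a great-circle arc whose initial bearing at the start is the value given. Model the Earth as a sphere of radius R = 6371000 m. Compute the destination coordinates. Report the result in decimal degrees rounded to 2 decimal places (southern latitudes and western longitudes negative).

latitude 18.36°, longitude 57.23°

The arc subtends δ = 6860550/6371000 = 1.076840 rad at the centre.
Start latitude φ₁ = 1.317549 rad; initial bearing θ = 4.001167 rad.
Applying the spherical law of cosines for sides, sin φ₂ = sin φ₁ cos δ + cos φ₁ sin δ cos θ = 0.314992, so φ₂ = 18.36°.
Then Δλ = atan2(-0.167118, 0.169168) = -0.779304 rad, from sin θ sin δ cos φ₁ over cos δ − sin φ₁ sin φ₂.
Hence λ₂ = 101.88° + -44.65° = 57.23°.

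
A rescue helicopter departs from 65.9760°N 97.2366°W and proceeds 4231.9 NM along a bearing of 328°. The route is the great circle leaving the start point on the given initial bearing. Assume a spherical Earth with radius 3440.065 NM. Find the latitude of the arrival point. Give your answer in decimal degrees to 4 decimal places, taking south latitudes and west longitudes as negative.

latitude 39.0908°

δ = 4231.9/3440.065 = 1.230180 rad (70.4841°).
Converting: φ₁ = 1.151498 rad, θ = 5.724680 rad.
Applying the spherical law of cosines for sides, sin φ₂ = sin φ₁ cos δ + cos φ₁ sin δ cos θ = 0.630551, so φ₂ = 39.0908°.
Then Δλ = atan2(-0.203346, -0.241861) = -2.442491 rad, from sin θ sin δ cos φ₁ over cos δ − sin φ₁ sin φ₂.
λ₂ = -97.2366° + -139.9444° = -237.1810°, normalized to (−180°, 180°] → 122.8190°.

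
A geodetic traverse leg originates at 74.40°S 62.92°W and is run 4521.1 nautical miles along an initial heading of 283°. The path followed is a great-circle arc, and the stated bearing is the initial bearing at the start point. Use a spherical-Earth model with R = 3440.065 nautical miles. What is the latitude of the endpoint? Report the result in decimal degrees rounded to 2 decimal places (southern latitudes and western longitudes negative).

Central angle δ = d/R = 1.314248 rad.
Start latitude φ₁ = -1.298525 rad; initial bearing θ = 4.939282 rad.
Applying the spherical law of cosines for sides, sin φ₂ = sin φ₁ cos δ + cos φ₁ sin δ cos θ = -0.185882, so φ₂ = -10.71°.
Δλ = atan2( sin θ sin δ cos φ₁ , cos δ − sin φ₁ sin φ₂ ) = atan2(-0.253452, 0.074709) = -1.284150 rad = -73.58°.
λ₂ = λ₁ + Δλ = -136.50°.

latitude -10.71°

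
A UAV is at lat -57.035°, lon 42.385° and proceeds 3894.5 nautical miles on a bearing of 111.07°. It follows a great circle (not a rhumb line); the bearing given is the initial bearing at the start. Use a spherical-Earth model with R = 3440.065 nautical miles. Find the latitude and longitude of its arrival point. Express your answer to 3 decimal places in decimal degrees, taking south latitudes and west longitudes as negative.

The arc subtends δ = 3894.5/3440.065 = 1.132101 rad at the centre.
Converting: φ₁ = -0.995449 rad, θ = 1.938537 rad.
Applying the spherical law of cosines for sides, sin φ₂ = sin φ₁ cos δ + cos φ₁ sin δ cos θ = -0.533468, so φ₂ = -32.240°.
For the longitude increment, Δλ = atan2( sin θ sin δ cos φ₁, cos δ − sin φ₁ sin φ₂ ) = atan2(0.459667, -0.022823) = 92.842°.
Hence λ₂ = 42.385° + 92.842° = 135.227°.

latitude -32.240°, longitude 135.227°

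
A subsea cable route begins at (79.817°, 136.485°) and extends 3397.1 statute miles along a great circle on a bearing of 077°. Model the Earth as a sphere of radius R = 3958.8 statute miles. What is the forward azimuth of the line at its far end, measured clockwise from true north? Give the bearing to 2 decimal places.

final bearing 166.52°

The arc subtends δ = 3397.1/3958.8 = 0.858114 rad at the centre.
Converting: φ₁ = 1.393069 rad, θ = 1.343904 rad.
Destination latitude: φ₂ = arcsin( sin φ₁ cos δ + cos φ₁ sin δ cos θ ) = arcsin(0.673656) = 42.350°.
Then Δλ = atan2(0.130335, -0.009179) = 1.641108 rad, from sin θ sin δ cos φ₁ over cos δ − sin φ₁ sin φ₂.
λ₂ = 136.485° + 94.029° = 230.514°, normalized to (−180°, 180°] → -129.486°.
The forward bearing on arrival equals the back-azimuth from the destination plus 180°.
Back-azimuth from P₂ (42.35°, -129.49°) to P₁ (79.82°, 136.49°), with Δλ' = λ₁ − λ₂ = 265.97°: atan2( sin Δλ' cos φ₁ , cos φ₂ sin φ₁ − sin φ₂ cos φ₁ cos Δλ' ) = 346.52°.
Final bearing = (346.52° + 180°) mod 360° = 166.52°.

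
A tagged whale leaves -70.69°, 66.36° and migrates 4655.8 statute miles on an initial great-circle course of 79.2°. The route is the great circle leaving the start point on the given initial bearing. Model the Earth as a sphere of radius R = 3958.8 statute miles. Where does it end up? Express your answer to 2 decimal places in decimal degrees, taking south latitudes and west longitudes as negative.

latitude -17.80°, longitude 138.60°

Central angle δ = d/R = 1.176063 rad.
With φ₁ = -70.69° = -1.233773 rad and θ = 79.2° = 1.382301 rad:
Destination latitude: φ₂ = arcsin( sin φ₁ cos δ + cos φ₁ sin δ cos θ ) = arcsin(-0.305729) = -17.80°.
Then Δλ = atan2(0.299843, 0.096032) = 1.260846 rad, from sin θ sin δ cos φ₁ over cos δ − sin φ₁ sin φ₂.
Hence λ₂ = 66.36° + 72.24° = 138.60°.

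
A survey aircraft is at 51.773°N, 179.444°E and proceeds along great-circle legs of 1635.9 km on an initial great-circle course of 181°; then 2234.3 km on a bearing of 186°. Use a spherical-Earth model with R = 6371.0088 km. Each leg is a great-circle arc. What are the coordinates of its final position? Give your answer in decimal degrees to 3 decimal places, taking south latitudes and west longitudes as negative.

Apply the spherical direct solution leg by leg, carrying full precision between legs.
Leg 1: from (51.773°, 179.444°), δ = 1635.9/6371.0088 = 0.256773 rad, θ = 181° → φ = 37.063°, λ = 179.126°.
Leg 2: from (37.063°, 179.126°), δ = 2234.3/6371.0088 = 0.350698 rad, θ = 186° → φ = 17.059°, λ = 176.973°.

latitude 17.059°, longitude 176.973°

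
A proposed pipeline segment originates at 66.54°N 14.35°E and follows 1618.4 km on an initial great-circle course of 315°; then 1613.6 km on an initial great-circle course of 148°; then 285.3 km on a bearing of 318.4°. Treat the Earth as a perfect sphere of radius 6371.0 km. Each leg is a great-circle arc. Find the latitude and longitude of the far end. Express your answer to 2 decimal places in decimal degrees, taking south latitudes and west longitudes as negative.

latitude 62.05°, longitude -12.43°

Apply the spherical direct solution leg by leg, carrying full precision between legs.
Leg 1: from (66.54°, 14.35°), δ = 1618.4/6371 = 0.254026 rad, θ = 315° → φ = 73.46°, λ = -24.28°.
Leg 2: from (73.46°, -24.28°), δ = 1613.6/6371 = 0.253273 rad, θ = 148° → φ = 60.18°, λ = -8.80°.
Leg 3: from (60.18°, -8.80°), δ = 285.3/6371 = 0.044781 rad, θ = 318.4° → φ = 62.05°, λ = -12.43°.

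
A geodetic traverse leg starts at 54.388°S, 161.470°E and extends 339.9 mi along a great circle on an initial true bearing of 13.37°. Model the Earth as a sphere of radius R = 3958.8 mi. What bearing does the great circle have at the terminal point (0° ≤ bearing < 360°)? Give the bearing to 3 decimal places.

The arc subtends δ = 339.9/3958.8 = 0.085859 rad at the centre.
With φ₁ = -54.388° = -0.949250 rad and θ = 13.37° = 0.233351 rad:
sin φ₂ = sin φ₁ cos δ + cos φ₁ sin δ cos θ = (-0.812979)(0.996316) + (0.582293)(0.085754)(0.972897) = -0.761404
φ₂ = asin(-0.761404) = -0.865475 rad = -49.588°.
Δλ = atan2( sin θ sin δ cos φ₁ , cos δ − sin φ₁ sin φ₂ ) = atan2(0.011547, 0.377311) = 0.030593 rad = 1.753°.
λ₂ = 161.470° + 1.753° = 163.223°.
The forward bearing on arrival equals the back-azimuth from the destination plus 180°.
Back-azimuth from P₂ (-49.588°, 163.223°) to P₁ (-54.388°, 161.470°), with Δλ' = λ₁ − λ₂ = -1.753°: atan2( sin Δλ' cos φ₁ , cos φ₂ sin φ₁ − sin φ₂ cos φ₁ cos Δλ' ) = 191.988°.
Final bearing = (191.988° + 180°) mod 360° = 11.988°.

final bearing 11.988°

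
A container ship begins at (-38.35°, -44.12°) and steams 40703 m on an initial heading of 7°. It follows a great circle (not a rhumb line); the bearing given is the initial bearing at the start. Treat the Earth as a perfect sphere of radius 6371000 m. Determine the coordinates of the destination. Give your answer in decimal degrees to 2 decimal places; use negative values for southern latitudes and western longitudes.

latitude -37.99°, longitude -44.06°

δ = 40703/6371000 = 0.006389 rad (0.3661°).
Converting: φ₁ = -0.669334 rad, θ = 0.122173 rad.
Destination latitude: φ₂ = arcsin( sin φ₁ cos δ + cos φ₁ sin δ cos θ ) = arcsin(-0.615478) = -37.99°.
Then Δλ = atan2(0.000611, 0.618098) = 0.000988 rad, from sin θ sin δ cos φ₁ over cos δ − sin φ₁ sin φ₂.
λ₂ = λ₁ + Δλ = -44.06°.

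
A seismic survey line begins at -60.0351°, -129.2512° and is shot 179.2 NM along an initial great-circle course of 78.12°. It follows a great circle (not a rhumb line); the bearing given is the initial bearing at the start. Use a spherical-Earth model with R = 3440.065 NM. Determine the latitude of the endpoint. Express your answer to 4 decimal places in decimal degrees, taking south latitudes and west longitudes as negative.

latitude -59.2944°

Angular distance δ = d/R = 179.2 / 3440.065 = 0.052092 rad.
With φ₁ = -60.0351° = -1.047810 rad and θ = 78.12° = 1.363451 rad:
sin φ₂ = sin φ₁ cos δ + cos φ₁ sin δ cos θ = (-0.866332)(0.998644) + (0.499469)(0.052068)(0.205863) = -0.859803
φ₂ = asin(-0.859803) = -1.034883 rad = -59.2944°.
Then Δλ = atan2(0.025450, 0.253769) = 0.099952 rad, from sin θ sin δ cos φ₁ over cos δ − sin φ₁ sin φ₂.
Hence λ₂ = -129.2512° + 5.7268° = -123.5244°.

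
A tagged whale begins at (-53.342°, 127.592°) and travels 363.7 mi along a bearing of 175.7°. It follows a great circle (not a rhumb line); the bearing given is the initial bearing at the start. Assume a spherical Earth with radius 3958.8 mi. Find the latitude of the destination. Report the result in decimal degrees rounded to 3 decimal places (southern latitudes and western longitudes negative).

Central angle δ = d/R = 0.091871 rad.
With φ₁ = -53.342° = -0.930994 rad and θ = 175.7° = 3.066543 rad:
sin φ₂ = sin φ₁ cos δ + cos φ₁ sin δ cos θ = (-0.802214)(0.995783) + (0.597037)(0.091742)(-0.997185) = -0.853450
φ₂ = asin(-0.853450) = -1.022569 rad = -58.589°.
For the longitude increment, Δλ = atan2( sin θ sin δ cos φ₁, cos δ − sin φ₁ sin φ₂ ) = atan2(0.004107, 0.311134) = 0.756°.
Hence λ₂ = 127.592° + 0.756° = 128.348°.

latitude -58.589°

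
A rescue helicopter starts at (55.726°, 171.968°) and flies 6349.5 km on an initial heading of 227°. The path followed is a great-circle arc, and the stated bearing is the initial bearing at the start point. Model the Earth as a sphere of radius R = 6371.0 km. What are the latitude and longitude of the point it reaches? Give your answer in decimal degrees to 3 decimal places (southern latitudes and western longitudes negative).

Central angle δ = d/R = 0.996625 rad.
With φ₁ = 55.726° = 0.972602 rad and θ = 227° = 3.961897 rad:
Applying the spherical law of cosines for sides, sin φ₂ = sin φ₁ cos δ + cos φ₁ sin δ cos θ = 0.126345, so φ₂ = 7.258°.
Δλ = atan2( sin θ sin δ cos φ₁ , cos δ − sin φ₁ sin φ₂ ) = atan2(-0.345818, 0.438733) = -0.667515 rad = -38.246°.
λ₂ = 171.968° + -38.246° = 133.722°.

latitude 7.258°, longitude 133.722°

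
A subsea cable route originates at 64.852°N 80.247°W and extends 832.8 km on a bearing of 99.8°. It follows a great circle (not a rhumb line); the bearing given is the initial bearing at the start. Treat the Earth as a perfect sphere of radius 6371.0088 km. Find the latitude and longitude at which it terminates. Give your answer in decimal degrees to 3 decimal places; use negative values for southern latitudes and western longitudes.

latitude 62.631°, longitude -64.023°

Angular distance δ = d/R = 832.8 / 6371.0088 = 0.130717 rad.
Converting: φ₁ = 1.131881 rad, θ = 1.741839 rad.
Applying the spherical law of cosines for sides, sin φ₂ = sin φ₁ cos δ + cos φ₁ sin δ cos θ = 0.888062, so φ₂ = 62.631°.
Δλ = atan2( sin θ sin δ cos φ₁ , cos δ − sin φ₁ sin φ₂ ) = atan2(0.054583, 0.187583) = 0.283161 rad = 16.224°.
λ₂ = -80.247° + 16.224° = -64.023°.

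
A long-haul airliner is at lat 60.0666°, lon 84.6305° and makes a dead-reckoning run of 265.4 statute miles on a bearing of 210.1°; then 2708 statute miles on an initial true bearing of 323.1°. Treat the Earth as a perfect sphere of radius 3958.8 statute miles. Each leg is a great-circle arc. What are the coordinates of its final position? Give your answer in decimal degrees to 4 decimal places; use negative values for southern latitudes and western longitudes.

latitude 67.7010°, longitude -8.3869°

Apply the spherical direct solution leg by leg, carrying full precision between legs.
Leg 1: from (60.0666°, 84.6305°), δ = 265.4/3958.8 = 0.067041 rad, θ = 210.1° → φ = 56.6929°, λ = 81.1229°.
Leg 2: from (56.6929°, 81.1229°), δ = 2708/3958.8 = 0.684046 rad, θ = 323.1° → φ = 67.7010°, λ = -8.3869°.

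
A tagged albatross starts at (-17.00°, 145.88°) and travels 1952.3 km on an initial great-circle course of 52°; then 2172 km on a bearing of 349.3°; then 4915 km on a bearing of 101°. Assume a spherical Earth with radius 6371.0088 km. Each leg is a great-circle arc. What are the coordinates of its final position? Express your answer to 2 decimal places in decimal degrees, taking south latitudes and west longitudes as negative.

latitude 2.10°, longitude -160.73°

Apply the spherical direct solution leg by leg, carrying full precision between legs.
Leg 1: from (-17.00°, 145.88°), δ = 1952.3/6371.0088 = 0.306435 rad, θ = 52° → φ = -5.81°, λ = 159.70°.
Leg 2: from (-5.81°, 159.70°), δ = 2172/6371.0088 = 0.340919 rad, θ = 349.3° → φ = 13.39°, λ = 156.05°.
Leg 3: from (13.39°, 156.05°), δ = 4915/6371.0088 = 0.771463 rad, θ = 101° → φ = 2.10°, λ = -160.73°.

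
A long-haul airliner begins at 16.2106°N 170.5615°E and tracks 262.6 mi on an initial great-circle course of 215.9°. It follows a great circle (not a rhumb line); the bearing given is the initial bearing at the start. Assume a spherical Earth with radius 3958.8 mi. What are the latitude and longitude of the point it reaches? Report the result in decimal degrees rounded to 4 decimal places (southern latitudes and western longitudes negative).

Angular distance δ = d/R = 262.6 / 3958.8 = 0.066333 rad.
With φ₁ = 16.2106° = 0.282928 rad and θ = 215.9° = 3.768166 rad:
Destination latitude: φ₂ = arcsin( sin φ₁ cos δ + cos φ₁ sin δ cos θ ) = arcsin(0.226996) = 13.1203°.
Then Δλ = atan2(-0.037322, 0.934430) = -0.039920 rad, from sin θ sin δ cos φ₁ over cos δ − sin φ₁ sin φ₂.
Hence λ₂ = 170.5615° + -2.2872° = 168.2743°.

latitude 13.1203°, longitude 168.2743°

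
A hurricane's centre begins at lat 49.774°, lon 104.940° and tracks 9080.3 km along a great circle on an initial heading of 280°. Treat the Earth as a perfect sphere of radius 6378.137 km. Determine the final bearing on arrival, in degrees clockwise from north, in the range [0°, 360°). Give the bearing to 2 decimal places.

final bearing 220.72°

Central angle δ = d/R = 1.423660 rad.
Start latitude φ₁ = 0.868720 rad; initial bearing θ = 4.886922 rad.
Destination latitude: φ₂ = arcsin( sin φ₁ cos δ + cos φ₁ sin δ cos θ ) = arcsin(0.222865) = 12.877°.
Δλ = atan2( sin θ sin δ cos φ₁ , cos δ − sin φ₁ sin φ₂ ) = atan2(-0.629121, -0.023552) = -1.608216 rad = -92.144°.
λ₂ = λ₁ + Δλ = 12.796°.
The forward bearing on arrival equals the back-azimuth from the destination plus 180°.
Back-azimuth from P₂ (12.88°, 12.80°) to P₁ (49.77°, 104.94°), with Δλ' = λ₁ − λ₂ = 92.14°: atan2( sin Δλ' cos φ₁ , cos φ₂ sin φ₁ − sin φ₂ cos φ₁ cos Δλ' ) = 40.72°.
Final bearing = (40.72° + 180°) mod 360° = 220.72°.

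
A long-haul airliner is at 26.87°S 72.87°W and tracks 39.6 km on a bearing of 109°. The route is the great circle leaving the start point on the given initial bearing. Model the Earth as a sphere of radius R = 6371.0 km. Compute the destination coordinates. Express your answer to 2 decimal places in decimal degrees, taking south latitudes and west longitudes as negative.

latitude -26.99°, longitude -72.49°

δ = 39.6/6371 = 0.006216 rad (0.3561°).
With φ₁ = -26.87° = -0.468970 rad and θ = 109° = 1.902409 rad:
Applying the spherical law of cosines for sides, sin φ₂ = sin φ₁ cos δ + cos φ₁ sin δ cos θ = -0.453764, so φ₂ = -26.99°.
Δλ = atan2( sin θ sin δ cos φ₁ , cos δ − sin φ₁ sin φ₂ ) = atan2(0.005242, 0.794894) = 0.006595 rad = 0.38°.
λ₂ = -72.87° + 0.38° = -72.49°.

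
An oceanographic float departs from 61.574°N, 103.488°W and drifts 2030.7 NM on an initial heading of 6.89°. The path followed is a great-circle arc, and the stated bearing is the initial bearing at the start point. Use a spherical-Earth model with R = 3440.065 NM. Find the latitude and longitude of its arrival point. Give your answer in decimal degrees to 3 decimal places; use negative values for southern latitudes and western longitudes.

The arc subtends δ = 2030.7/3440.065 = 0.590309 rad at the centre.
Start latitude φ₁ = 1.074669 rad; initial bearing θ = 0.120253 rad.
Destination latitude: φ₂ = arcsin( sin φ₁ cos δ + cos φ₁ sin δ cos θ ) = arcsin(0.993655) = 83.542°.
Δλ = atan2( sin θ sin δ cos φ₁ , cos δ − sin φ₁ sin φ₂ ) = atan2(0.031786, -0.043083) = 2.505962 rad = 143.581°.
λ₂ = -103.488° + 143.581° = 40.093°.

latitude 83.542°, longitude 40.093°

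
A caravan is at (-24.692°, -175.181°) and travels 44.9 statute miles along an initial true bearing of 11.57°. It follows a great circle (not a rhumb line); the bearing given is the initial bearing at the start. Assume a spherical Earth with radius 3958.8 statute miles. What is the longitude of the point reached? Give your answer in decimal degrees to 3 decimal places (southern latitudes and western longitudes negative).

Central angle δ = d/R = 0.011342 rad.
Converting: φ₁ = -0.430957 rad, θ = 0.201935 rad.
sin φ₂ = sin φ₁ cos δ + cos φ₁ sin δ cos θ = (-0.417740)(0.999936) + (0.908567)(0.011342)(0.979680) = -0.407618
φ₂ = asin(-0.407618) = -0.419844 rad = -24.055°.
For the longitude increment, Δλ = atan2( sin θ sin δ cos φ₁, cos δ − sin φ₁ sin φ₂ ) = atan2(0.002067, 0.829657) = 0.143°.
λ₂ = λ₁ + Δλ = -175.038°.

longitude -175.038°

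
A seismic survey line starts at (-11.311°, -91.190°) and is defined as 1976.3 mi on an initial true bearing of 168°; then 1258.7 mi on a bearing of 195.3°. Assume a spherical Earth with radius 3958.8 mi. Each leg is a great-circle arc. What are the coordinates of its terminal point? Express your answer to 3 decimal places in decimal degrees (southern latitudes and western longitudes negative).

latitude -56.467°, longitude -92.404°

Apply the spherical direct solution leg by leg, carrying full precision between legs.
Leg 1: from (-11.311°, -91.190°), δ = 1976.3/3958.8 = 0.499217 rad, θ = 168° → φ = -39.152°, λ = -83.816°.
Leg 2: from (-39.152°, -83.816°), δ = 1258.7/3958.8 = 0.317950 rad, θ = 195.3° → φ = -56.467°, λ = -92.404°.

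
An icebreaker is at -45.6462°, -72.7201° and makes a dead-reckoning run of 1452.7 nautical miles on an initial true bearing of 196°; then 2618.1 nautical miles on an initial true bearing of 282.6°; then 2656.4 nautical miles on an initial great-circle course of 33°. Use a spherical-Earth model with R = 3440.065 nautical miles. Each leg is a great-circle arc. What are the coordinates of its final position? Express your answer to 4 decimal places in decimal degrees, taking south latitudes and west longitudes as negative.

Apply the spherical direct solution leg by leg, carrying full precision between legs.
Leg 1: from (-45.6462°, -72.7201°), δ = 1452.7/3440.065 = 0.422289 rad, θ = 196° → φ = -68.0705°, λ = -90.3273°.
Leg 2: from (-68.0705°, -90.3273°), δ = 2618.1/3440.065 = 0.761061 rad, θ = 282.6° → φ = -37.9899°, λ = -148.9805°.
Leg 3: from (-37.9899°, -148.9805°), δ = 2656.4/3440.065 = 0.772195 rad, θ = 33° → φ = 1.1585°, λ = -126.6420°.

latitude 1.1585°, longitude -126.6420°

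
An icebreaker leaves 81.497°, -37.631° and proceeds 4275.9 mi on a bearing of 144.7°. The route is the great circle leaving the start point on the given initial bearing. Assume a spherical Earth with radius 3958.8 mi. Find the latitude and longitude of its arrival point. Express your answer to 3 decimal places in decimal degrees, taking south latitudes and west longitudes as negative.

latitude 21.077°, longitude -4.523°

Central angle δ = d/R = 1.080100 rad.
Start latitude φ₁ = 1.422391 rad; initial bearing θ = 2.525491 rad.
Applying the spherical law of cosines for sides, sin φ₂ = sin φ₁ cos δ + cos φ₁ sin δ cos θ = 0.359624, so φ₂ = 21.077°.
Then Δλ = atan2(0.075361, 0.115569) = 0.577841 rad, from sin θ sin δ cos φ₁ over cos δ − sin φ₁ sin φ₂.
λ₂ = λ₁ + Δλ = -4.523°.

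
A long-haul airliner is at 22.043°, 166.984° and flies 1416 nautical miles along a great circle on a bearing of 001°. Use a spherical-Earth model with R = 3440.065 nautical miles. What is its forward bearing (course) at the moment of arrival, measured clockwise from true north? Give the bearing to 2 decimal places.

δ = 1416/3440.065 = 0.411620 rad (23.5841°).
With φ₁ = 22.043° = 0.384723 rad and θ = 1° = 0.017453 rad:
Destination latitude: φ₂ = arcsin( sin φ₁ cos δ + cos φ₁ sin δ cos θ ) = arcsin(0.714747) = 45.622°.
Then Δλ = atan2(0.006472, 0.648228) = 0.009984 rad, from sin θ sin δ cos φ₁ over cos δ − sin φ₁ sin φ₂.
Hence λ₂ = 166.984° + 0.572° = 167.556°.
The forward bearing on arrival equals the back-azimuth from the destination plus 180°.
Back-azimuth from P₂ (45.62°, 167.56°) to P₁ (22.04°, 166.98°), with Δλ' = λ₁ − λ₂ = -0.57°: atan2( sin Δλ' cos φ₁ , cos φ₂ sin φ₁ − sin φ₂ cos φ₁ cos Δλ' ) = 181.33°.
Final bearing = (181.33° + 180°) mod 360° = 1.33°.

final bearing 1.33°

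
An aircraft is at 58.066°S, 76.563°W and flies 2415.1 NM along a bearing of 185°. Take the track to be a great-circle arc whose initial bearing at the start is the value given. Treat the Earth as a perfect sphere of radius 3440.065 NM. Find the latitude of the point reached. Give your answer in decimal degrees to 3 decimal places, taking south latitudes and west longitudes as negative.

latitude -81.208°

Central angle δ = d/R = 0.702051 rad.
Start latitude φ₁ = -1.013443 rad; initial bearing θ = 3.228859 rad.
Destination latitude: φ₂ = arcsin( sin φ₁ cos δ + cos φ₁ sin δ cos θ ) = arcsin(-0.988250) = -81.208°.
For the longitude increment, Δλ = atan2( sin θ sin δ cos φ₁, cos δ − sin φ₁ sin φ₂ ) = atan2(-0.029771, -0.075167) = -158.393°.
λ₂ = -76.563° + -158.393° = -234.956°, normalized to (−180°, 180°] → 125.044°.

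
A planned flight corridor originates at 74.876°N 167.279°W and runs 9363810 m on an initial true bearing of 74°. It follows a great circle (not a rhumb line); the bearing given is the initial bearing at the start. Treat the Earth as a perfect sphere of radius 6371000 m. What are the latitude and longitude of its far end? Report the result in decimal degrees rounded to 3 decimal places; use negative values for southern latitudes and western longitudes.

latitude 9.725°, longitude -63.281°

The arc subtends δ = 9363810/6371000 = 1.469755 rad at the centre.
Converting: φ₁ = 1.306833 rad, θ = 1.291544 rad.
Destination latitude: φ₂ = arcsin( sin φ₁ cos δ + cos φ₁ sin δ cos θ ) = arcsin(0.168925) = 9.725°.
Δλ = atan2( sin θ sin δ cos φ₁ , cos δ − sin φ₁ sin φ₂ ) = atan2(0.249523, -0.062205) = 1.815111 rad = 103.998°.
λ₂ = λ₁ + Δλ = -63.281°.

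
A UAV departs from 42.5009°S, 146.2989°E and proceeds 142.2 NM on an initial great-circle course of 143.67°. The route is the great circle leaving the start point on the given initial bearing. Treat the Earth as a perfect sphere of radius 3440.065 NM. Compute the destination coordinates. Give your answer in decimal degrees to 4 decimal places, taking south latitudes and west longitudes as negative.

latitude -44.3925°, longitude 148.2623°

The arc subtends δ = 142.2/3440.065 = 0.041336 rad at the centre.
Start latitude φ₁ = -0.741781 rad; initial bearing θ = 2.507515 rad.
Destination latitude: φ₂ = arcsin( sin φ₁ cos δ + cos φ₁ sin δ cos θ ) = arcsin(-0.699570) = -44.3925°.
Δλ = atan2( sin θ sin δ cos φ₁ , cos δ − sin φ₁ sin φ₂ ) = atan2(0.018050, 0.526515) = 0.034268 rad = 1.9634°.
λ₂ = 146.2989° + 1.9634° = 148.2623°.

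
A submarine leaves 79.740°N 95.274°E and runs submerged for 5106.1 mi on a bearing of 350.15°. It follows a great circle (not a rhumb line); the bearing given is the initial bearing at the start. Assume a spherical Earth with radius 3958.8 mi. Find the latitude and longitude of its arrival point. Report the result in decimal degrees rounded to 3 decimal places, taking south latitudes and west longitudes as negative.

latitude 26.198°, longitude -74.171°

δ = 5106.1/3958.8 = 1.289810 rad (73.9007°).
With φ₁ = 79.740° = 1.391726 rad and θ = 350.15° = 6.111270 rad:
Applying the spherical law of cosines for sides, sin φ₂ = sin φ₁ cos δ + cos φ₁ sin δ cos θ = 0.441477, so φ₂ = 26.198°.
For the longitude increment, Δλ = atan2( sin θ sin δ cos φ₁, cos δ − sin φ₁ sin φ₂ ) = atan2(-0.029275, -0.157114) = -169.445°.
Hence λ₂ = 95.274° + -169.445° = -74.171°.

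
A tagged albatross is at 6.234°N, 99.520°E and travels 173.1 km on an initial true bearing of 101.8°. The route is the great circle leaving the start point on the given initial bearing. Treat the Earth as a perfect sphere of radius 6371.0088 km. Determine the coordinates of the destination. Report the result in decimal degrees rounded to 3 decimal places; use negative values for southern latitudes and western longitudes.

Central angle δ = d/R = 0.027170 rad.
Converting: φ₁ = 0.108804 rad, θ = 1.776745 rad.
Destination latitude: φ₂ = arcsin( sin φ₁ cos δ + cos φ₁ sin δ cos θ ) = arcsin(0.103027) = 5.913°.
For the longitude increment, Δλ = atan2( sin θ sin δ cos φ₁, cos δ − sin φ₁ sin φ₂ ) = atan2(0.026435, 0.988443) = 1.532°.
Hence λ₂ = 99.520° + 1.532° = 101.052°.

latitude 5.913°, longitude 101.052°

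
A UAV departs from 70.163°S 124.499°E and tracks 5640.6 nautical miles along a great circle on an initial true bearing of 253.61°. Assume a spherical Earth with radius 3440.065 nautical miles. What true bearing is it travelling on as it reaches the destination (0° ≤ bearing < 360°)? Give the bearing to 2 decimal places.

final bearing 340.99°

δ = 5640.6/3440.065 = 1.639678 rad (93.9466°).
Converting: φ₁ = -1.224575 rad, θ = 4.426330 rad.
Applying the spherical law of cosines for sides, sin φ₂ = sin φ₁ cos δ + cos φ₁ sin δ cos θ = -0.030784, so φ₂ = -1.764°.
Then Δλ = atan2(-0.324784, -0.097785) = -1.863241 rad, from sin θ sin δ cos φ₁ over cos δ − sin φ₁ sin φ₂.
λ₂ = 124.499° + -106.756° = 17.743°.
The forward bearing on arrival equals the back-azimuth from the destination plus 180°.
Back-azimuth from P₂ (-1.76°, 17.74°) to P₁ (-70.16°, 124.50°), with Δλ' = λ₁ − λ₂ = 106.76°: atan2( sin Δλ' cos φ₁ , cos φ₂ sin φ₁ − sin φ₂ cos φ₁ cos Δλ' ) = 160.99°.
Final bearing = (160.99° + 180°) mod 360° = 340.99°.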